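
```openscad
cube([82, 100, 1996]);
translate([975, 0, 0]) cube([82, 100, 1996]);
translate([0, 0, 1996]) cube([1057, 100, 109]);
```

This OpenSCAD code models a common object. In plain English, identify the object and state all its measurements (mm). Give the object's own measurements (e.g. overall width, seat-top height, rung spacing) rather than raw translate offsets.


A door frame. The clear opening is 893 mm wide and 1996 mm high. Two 82 mm wide jambs, 100 mm deep, stand either side of the opening from the floor to the top of the opening. A 109 mm thick head sits across the top of both jambs, spanning the full outside width of the frame.


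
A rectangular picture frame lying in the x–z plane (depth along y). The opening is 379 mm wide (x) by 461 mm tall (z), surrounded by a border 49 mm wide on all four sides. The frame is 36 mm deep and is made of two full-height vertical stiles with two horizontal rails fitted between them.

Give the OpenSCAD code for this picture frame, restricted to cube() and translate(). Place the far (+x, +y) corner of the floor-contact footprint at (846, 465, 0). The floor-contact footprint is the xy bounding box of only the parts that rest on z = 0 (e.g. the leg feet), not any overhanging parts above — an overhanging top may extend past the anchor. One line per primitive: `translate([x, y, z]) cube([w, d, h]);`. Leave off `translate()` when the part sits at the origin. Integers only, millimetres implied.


translate([369, 429, 0]) cube([49, 36, 559]);
translate([797, 429, 0]) cube([49, 36, 559]);
translate([418, 429, 0]) cube([379, 36, 49]);
translate([418, 429, 510]) cube([379, 36, 49]);


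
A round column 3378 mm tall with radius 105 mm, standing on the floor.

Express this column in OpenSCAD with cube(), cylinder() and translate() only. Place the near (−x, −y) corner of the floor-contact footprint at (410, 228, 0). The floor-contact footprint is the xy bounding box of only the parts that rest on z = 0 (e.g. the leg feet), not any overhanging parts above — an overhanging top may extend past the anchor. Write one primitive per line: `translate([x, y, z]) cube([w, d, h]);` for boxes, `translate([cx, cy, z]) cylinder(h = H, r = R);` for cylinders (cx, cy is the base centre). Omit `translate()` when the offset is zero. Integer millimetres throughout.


translate([515, 333, 0]) cylinder(h = 3378, r = 105);


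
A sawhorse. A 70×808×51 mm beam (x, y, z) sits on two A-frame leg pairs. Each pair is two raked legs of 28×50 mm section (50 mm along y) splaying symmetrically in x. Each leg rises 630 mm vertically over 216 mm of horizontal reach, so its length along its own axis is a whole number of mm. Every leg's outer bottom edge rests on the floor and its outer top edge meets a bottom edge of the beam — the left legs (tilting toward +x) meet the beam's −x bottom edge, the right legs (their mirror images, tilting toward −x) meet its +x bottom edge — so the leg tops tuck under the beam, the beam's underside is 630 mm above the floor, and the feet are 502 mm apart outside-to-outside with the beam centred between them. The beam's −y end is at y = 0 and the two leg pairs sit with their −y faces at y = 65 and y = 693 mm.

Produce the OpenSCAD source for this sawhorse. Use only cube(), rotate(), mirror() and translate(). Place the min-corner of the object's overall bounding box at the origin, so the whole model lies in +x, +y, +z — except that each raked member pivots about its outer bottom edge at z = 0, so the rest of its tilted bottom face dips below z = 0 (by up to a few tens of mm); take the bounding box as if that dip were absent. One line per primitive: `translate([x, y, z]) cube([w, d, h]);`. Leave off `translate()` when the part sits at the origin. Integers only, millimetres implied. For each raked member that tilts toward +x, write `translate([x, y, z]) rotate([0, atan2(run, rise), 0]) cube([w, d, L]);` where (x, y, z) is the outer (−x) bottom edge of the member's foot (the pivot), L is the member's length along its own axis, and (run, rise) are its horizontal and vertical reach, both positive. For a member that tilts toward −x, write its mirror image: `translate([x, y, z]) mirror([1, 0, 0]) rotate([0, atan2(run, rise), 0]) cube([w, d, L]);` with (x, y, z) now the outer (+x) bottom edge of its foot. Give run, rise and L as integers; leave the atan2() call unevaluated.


translate([216, 0, 630]) cube([70, 808, 51]);
translate([0, 65, 0]) rotate([0, atan2(216, 630), 0]) cube([28, 50, 666]);
translate([502, 65, 0]) mirror([1, 0, 0]) rotate([0, atan2(216, 630), 0]) cube([28, 50, 666]);
translate([0, 693, 0]) rotate([0, atan2(216, 630), 0]) cube([28, 50, 666]);
translate([502, 693, 0]) mirror([1, 0, 0]) rotate([0, atan2(216, 630), 0]) cube([28, 50, 666]);


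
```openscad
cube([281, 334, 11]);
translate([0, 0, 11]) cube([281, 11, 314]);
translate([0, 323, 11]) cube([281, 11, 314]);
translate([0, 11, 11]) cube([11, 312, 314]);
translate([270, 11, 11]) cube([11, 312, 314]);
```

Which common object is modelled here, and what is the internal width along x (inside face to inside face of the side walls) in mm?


An open box. The internal width is 259 mm.

A 281×334 base slab with four walls standing on it — an open box. The base is 281 mm wide and the walls are 11 mm thick, so the internal width is 281 − 2 × 11 = 259 mm.


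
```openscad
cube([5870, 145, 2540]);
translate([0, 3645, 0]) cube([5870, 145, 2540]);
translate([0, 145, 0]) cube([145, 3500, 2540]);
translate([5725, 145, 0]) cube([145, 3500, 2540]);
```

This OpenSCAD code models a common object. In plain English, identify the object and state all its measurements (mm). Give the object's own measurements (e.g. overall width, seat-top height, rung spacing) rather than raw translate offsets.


The wall frame of a small rectangular building: four walls, each 2540 mm tall and 145 mm thick, enclosing a footprint 5870 mm (x) by 3790 mm (y) outside-to-outside, with no floor or roof. The front and back walls (the −y and +y sides) span the full width; the two side walls fit between them.


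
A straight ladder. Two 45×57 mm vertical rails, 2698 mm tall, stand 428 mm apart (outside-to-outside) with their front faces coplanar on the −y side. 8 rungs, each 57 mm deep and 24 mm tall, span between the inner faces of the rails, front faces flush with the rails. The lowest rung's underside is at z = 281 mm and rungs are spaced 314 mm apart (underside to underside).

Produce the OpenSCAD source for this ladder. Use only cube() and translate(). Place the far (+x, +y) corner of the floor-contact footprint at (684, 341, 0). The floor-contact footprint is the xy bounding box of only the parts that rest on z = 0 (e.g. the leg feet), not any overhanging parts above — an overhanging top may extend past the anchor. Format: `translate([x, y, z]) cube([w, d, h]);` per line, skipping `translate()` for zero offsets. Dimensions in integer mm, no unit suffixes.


// rung span = 428 - 2*45 = 338
// rung[k] z = 281 + k*314
translate([256, 284, 0]) cube([45, 57, 2698]);
translate([639, 284, 0]) cube([45, 57, 2698]);
translate([301, 284, 281]) cube([338, 57, 24]);
translate([301, 284, 595]) cube([338, 57, 24]);
translate([301, 284, 909]) cube([338, 57, 24]);
translate([301, 284, 1223]) cube([338, 57, 24]);
translate([301, 284, 1537]) cube([338, 57, 24]);
translate([301, 284, 1851]) cube([338, 57, 24]);
translate([301, 284, 2165]) cube([338, 57, 24]);
translate([301, 284, 2479]) cube([338, 57, 24]);


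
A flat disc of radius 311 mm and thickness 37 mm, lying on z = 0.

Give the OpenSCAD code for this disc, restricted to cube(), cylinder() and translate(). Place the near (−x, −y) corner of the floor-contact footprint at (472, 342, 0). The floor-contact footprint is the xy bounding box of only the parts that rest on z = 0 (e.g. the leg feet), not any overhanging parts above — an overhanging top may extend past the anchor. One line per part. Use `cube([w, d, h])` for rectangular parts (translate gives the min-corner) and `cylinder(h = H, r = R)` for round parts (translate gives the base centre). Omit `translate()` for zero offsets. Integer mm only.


translate([783, 653, 0]) cylinder(h = 37, r = 311);


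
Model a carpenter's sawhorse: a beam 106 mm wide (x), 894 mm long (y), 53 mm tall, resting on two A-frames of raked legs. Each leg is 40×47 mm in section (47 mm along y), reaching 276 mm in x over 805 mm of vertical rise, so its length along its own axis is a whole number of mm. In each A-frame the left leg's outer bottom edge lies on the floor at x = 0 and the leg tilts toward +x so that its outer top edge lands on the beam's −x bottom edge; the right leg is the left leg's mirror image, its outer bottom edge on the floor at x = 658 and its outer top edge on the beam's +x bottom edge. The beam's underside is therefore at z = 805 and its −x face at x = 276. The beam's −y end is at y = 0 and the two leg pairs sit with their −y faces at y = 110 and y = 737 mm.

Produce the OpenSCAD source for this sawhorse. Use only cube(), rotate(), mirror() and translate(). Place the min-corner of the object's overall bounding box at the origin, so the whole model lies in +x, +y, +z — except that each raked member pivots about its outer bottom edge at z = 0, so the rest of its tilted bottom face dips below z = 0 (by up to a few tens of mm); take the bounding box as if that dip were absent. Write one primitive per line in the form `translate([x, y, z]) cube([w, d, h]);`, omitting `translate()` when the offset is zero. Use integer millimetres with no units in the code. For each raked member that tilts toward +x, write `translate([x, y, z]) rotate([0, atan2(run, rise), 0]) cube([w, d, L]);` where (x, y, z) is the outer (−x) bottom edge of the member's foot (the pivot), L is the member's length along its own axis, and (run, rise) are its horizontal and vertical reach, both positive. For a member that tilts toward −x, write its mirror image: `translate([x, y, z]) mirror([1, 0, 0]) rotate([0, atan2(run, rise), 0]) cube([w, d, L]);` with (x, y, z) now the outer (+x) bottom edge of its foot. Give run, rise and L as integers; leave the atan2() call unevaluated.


translate([276, 0, 805]) cube([106, 894, 53]);
translate([0, 110, 0]) rotate([0, atan2(276, 805), 0]) cube([40, 47, 851]);
translate([658, 110, 0]) mirror([1, 0, 0]) rotate([0, atan2(276, 805), 0]) cube([40, 47, 851]);
translate([0, 737, 0]) rotate([0, atan2(276, 805), 0]) cube([40, 47, 851]);
translate([658, 737, 0]) mirror([1, 0, 0]) rotate([0, atan2(276, 805), 0]) cube([40, 47, 851]);


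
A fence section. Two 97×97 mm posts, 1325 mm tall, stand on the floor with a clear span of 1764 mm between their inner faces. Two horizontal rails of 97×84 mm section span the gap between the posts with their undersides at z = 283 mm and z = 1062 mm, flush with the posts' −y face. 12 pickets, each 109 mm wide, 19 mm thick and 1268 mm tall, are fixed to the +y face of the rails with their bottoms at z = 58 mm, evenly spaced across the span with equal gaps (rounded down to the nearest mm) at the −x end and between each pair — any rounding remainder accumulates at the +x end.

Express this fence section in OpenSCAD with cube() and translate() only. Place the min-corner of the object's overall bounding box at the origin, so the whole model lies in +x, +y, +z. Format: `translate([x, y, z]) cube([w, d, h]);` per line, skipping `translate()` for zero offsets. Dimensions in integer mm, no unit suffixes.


cube([97, 97, 1325]);
translate([1861, 0, 0]) cube([97, 97, 1325]);
translate([97, 0, 283]) cube([1764, 97, 84]);
translate([97, 0, 1062]) cube([1764, 97, 84]);
translate([132, 97, 58]) cube([109, 19, 1268]);
translate([276, 97, 58]) cube([109, 19, 1268]);
translate([420, 97, 58]) cube([109, 19, 1268]);
translate([564, 97, 58]) cube([109, 19, 1268]);
translate([708, 97, 58]) cube([109, 19, 1268]);
translate([852, 97, 58]) cube([109, 19, 1268]);
translate([996, 97, 58]) cube([109, 19, 1268]);
translate([1140, 97, 58]) cube([109, 19, 1268]);
translate([1284, 97, 58]) cube([109, 19, 1268]);
translate([1428, 97, 58]) cube([109, 19, 1268]);
translate([1572, 97, 58]) cube([109, 19, 1268]);
translate([1716, 97, 58]) cube([109, 19, 1268]);


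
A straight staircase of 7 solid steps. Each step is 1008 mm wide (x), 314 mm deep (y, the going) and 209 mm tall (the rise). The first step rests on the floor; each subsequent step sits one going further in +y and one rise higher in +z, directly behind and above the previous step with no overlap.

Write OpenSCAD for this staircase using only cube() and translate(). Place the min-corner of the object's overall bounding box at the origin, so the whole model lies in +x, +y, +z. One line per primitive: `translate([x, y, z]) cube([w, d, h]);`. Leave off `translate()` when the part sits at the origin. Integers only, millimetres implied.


cube([1008, 314, 209]);
translate([0, 314, 209]) cube([1008, 314, 209]);
translate([0, 628, 418]) cube([1008, 314, 209]);
translate([0, 942, 627]) cube([1008, 314, 209]);
translate([0, 1256, 836]) cube([1008, 314, 209]);
translate([0, 1570, 1045]) cube([1008, 314, 209]);
translate([0, 1884, 1254]) cube([1008, 314, 209]);


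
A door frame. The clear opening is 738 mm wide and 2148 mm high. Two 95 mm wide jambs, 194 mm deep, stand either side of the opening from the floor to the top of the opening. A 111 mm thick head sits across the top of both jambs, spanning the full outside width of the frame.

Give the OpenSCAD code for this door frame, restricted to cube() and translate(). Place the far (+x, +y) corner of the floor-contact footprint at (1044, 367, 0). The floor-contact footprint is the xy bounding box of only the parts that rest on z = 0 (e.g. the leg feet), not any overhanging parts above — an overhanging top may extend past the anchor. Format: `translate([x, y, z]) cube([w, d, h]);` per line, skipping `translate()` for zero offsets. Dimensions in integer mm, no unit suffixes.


translate([116, 173, 0]) cube([95, 194, 2148]);
translate([949, 173, 0]) cube([95, 194, 2148]);
translate([116, 173, 2148]) cube([928, 194, 111]);


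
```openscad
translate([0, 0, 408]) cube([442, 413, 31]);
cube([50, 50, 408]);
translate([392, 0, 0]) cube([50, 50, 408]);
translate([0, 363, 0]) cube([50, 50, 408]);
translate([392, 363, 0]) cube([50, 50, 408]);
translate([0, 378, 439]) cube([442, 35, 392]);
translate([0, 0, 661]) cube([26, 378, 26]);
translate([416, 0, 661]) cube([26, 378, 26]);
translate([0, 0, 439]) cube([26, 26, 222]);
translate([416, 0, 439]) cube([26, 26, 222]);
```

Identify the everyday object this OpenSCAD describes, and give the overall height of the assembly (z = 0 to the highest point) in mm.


A chair. The overall height is 831 mm.

A slab on four corner posts with a tall panel at the back — a chair. The seat slab sits at z = 408 with thickness 31, and the 392 mm backrest starts at the seat top, so the overall height is 408 + 31 + 392 = 831 mm.


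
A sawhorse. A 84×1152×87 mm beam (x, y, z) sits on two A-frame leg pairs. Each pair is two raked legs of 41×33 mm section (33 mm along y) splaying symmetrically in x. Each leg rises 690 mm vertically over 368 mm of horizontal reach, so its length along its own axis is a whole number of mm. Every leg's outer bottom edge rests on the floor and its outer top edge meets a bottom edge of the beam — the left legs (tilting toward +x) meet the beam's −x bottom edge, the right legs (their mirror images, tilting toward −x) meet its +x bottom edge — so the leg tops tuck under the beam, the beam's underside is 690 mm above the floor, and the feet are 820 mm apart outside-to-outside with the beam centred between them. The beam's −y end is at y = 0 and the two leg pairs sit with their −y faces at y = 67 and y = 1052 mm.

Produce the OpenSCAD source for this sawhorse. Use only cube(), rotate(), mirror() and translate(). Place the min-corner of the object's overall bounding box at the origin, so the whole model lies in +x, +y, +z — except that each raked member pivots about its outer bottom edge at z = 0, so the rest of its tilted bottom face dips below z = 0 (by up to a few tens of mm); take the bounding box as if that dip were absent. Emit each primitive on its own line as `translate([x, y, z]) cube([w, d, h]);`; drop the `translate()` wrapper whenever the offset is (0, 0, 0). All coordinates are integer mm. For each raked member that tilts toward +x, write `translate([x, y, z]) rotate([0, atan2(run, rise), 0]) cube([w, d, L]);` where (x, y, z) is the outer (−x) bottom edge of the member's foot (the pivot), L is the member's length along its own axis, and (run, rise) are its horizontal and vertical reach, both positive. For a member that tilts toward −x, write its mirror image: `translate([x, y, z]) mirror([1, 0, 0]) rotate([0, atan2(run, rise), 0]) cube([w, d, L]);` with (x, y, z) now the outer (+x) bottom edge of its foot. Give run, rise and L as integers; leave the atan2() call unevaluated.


translate([368, 0, 690]) cube([84, 1152, 87]);
translate([0, 67, 0]) rotate([0, atan2(368, 690), 0]) cube([41, 33, 782]);
translate([820, 67, 0]) mirror([1, 0, 0]) rotate([0, atan2(368, 690), 0]) cube([41, 33, 782]);
translate([0, 1052, 0]) rotate([0, atan2(368, 690), 0]) cube([41, 33, 782]);
translate([820, 1052, 0]) mirror([1, 0, 0]) rotate([0, atan2(368, 690), 0]) cube([41, 33, 782]);


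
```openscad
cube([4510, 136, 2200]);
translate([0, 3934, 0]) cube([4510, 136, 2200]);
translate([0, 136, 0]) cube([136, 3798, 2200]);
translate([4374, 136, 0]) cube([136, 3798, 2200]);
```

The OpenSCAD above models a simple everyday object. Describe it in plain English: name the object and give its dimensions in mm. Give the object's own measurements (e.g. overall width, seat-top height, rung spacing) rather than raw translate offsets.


The wall frame of a small rectangular building: four walls, each 2200 mm tall and 136 mm thick, enclosing a footprint 4510 mm (x) by 4070 mm (y) outside-to-outside, with no floor or roof. The front and back walls (the −y and +y sides) span the full width; the two side walls fit between them.


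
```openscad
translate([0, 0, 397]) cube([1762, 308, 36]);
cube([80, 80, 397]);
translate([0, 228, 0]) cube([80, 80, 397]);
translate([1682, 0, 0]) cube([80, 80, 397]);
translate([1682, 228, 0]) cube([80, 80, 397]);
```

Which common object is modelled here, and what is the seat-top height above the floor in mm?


A bench. The seat-top height is 433 mm.

A long slab on four corner posts — a bench. The slab sits at z = 397 with thickness 36, so the top is 397 + 36 = 433 mm.


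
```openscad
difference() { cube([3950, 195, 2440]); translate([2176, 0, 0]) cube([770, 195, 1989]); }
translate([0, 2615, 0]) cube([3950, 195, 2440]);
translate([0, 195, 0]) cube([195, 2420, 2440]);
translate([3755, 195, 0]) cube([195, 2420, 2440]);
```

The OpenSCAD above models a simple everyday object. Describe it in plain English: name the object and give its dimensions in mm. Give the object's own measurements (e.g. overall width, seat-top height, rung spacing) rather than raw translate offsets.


A single room: four walls, each 2440 mm tall and 195 mm thick, enclosing an outside footprint 3950×2810 mm (x × y), no floor or roof. The front and back walls (−y and +y sides) run the full x-width; the side walls fit between their inner faces. A door opening 770 mm wide and 1989 mm tall is cut through the front wall from the floor up, its −x edge 2176 mm from the wall's −x end.


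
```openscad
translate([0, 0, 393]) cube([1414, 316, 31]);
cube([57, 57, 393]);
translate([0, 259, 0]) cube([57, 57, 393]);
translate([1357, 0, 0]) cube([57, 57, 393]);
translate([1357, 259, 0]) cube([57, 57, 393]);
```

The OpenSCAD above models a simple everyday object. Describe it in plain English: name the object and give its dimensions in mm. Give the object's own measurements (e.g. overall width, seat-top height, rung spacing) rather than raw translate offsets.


A bench: a 1414×316 mm seat slab, 31 mm thick, top at z = 424 mm, on four 57×57 mm square legs flush with the seat corners and standing on z = 0.


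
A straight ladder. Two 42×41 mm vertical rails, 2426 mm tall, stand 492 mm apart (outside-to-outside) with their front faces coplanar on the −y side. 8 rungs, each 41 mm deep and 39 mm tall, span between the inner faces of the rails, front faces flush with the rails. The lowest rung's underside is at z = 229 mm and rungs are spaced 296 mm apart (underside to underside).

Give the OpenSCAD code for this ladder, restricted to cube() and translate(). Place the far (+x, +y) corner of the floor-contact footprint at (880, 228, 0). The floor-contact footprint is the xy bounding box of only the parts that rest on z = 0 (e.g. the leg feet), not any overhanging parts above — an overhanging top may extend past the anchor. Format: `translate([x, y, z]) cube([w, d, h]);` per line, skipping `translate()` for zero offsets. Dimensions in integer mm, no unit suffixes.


// rung span = 492 - 2*42 = 408
// rung[k] z = 229 + k*296
translate([388, 187, 0]) cube([42, 41, 2426]);
translate([838, 187, 0]) cube([42, 41, 2426]);
translate([430, 187, 229]) cube([408, 41, 39]);
translate([430, 187, 525]) cube([408, 41, 39]);
translate([430, 187, 821]) cube([408, 41, 39]);
translate([430, 187, 1117]) cube([408, 41, 39]);
translate([430, 187, 1413]) cube([408, 41, 39]);
translate([430, 187, 1709]) cube([408, 41, 39]);
translate([430, 187, 2005]) cube([408, 41, 39]);
translate([430, 187, 2301]) cube([408, 41, 39]);


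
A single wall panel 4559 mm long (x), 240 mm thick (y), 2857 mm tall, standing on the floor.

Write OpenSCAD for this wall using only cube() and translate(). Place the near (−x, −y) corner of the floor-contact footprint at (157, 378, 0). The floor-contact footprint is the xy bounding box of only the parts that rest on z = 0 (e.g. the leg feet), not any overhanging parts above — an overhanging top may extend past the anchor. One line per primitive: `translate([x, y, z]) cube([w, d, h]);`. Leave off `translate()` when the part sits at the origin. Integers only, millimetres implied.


translate([157, 378, 0]) cube([4559, 240, 2857]);


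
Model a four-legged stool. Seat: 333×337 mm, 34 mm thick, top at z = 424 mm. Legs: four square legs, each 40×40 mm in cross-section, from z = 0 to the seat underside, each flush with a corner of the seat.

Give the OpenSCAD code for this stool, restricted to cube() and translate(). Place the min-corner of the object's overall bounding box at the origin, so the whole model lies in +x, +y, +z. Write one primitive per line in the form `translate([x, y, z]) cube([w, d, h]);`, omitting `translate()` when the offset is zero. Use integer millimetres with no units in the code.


translate([0, 0, 390]) cube([333, 337, 34]);
cube([40, 40, 390]);
translate([293, 0, 0]) cube([40, 40, 390]);
translate([0, 297, 0]) cube([40, 40, 390]);
translate([293, 297, 0]) cube([40, 40, 390]);


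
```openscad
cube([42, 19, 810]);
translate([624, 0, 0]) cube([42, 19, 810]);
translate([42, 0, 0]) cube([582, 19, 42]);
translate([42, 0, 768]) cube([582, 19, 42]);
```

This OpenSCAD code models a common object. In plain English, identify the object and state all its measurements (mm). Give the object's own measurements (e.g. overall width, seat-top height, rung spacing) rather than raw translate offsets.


A rectangular picture frame lying in the x–z plane (depth along y). The opening is 582 mm wide (x) by 726 mm tall (z), surrounded by a border 42 mm wide on all four sides. The frame is 19 mm deep and is made of two full-height vertical stiles with two horizontal rails fitted between them.


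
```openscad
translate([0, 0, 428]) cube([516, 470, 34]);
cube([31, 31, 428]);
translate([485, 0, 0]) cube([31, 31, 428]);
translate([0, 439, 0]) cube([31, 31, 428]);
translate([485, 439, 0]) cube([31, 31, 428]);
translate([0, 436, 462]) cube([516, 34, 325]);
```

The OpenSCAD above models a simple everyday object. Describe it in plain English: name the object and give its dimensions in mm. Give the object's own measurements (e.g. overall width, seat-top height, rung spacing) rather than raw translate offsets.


A chair. The seat is a 516×470×34 mm slab with its top at z = 462 mm, on four 31×31 mm corner legs (flush with the seat edges, standing on z = 0). A flat backrest 34 mm thick, 325 mm tall, spans the full seat width and rises from the seat top along its +y edge, rear face flush with the rear of the seat.


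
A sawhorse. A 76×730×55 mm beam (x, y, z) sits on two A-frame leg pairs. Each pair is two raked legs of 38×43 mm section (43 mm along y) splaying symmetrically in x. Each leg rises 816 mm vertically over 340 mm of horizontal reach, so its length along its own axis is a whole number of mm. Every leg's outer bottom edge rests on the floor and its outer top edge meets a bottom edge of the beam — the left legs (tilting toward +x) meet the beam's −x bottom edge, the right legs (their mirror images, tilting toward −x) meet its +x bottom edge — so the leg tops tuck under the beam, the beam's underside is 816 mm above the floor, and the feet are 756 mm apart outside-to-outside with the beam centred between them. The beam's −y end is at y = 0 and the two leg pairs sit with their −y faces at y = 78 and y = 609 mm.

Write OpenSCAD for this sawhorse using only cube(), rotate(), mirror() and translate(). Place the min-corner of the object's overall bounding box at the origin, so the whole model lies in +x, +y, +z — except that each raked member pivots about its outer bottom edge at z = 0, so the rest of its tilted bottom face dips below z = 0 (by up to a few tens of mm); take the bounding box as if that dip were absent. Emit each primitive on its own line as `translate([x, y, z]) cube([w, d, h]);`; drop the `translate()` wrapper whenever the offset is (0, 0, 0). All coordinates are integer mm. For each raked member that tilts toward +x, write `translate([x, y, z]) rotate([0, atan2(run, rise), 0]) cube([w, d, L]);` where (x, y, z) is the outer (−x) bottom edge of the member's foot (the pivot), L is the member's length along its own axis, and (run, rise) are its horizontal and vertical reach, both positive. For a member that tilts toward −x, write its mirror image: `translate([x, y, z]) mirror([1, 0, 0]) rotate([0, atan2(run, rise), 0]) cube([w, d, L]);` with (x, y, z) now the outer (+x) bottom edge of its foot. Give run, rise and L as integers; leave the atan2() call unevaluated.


// leg length = √(340² + 816²) = 884
// right-leg outer foot x = 2·340 + 76 = 756
// beam min-corner = (340, 0, 816)
translate([340, 0, 816]) cube([76, 730, 55]);
translate([0, 78, 0]) rotate([0, atan2(340, 816), 0]) cube([38, 43, 884]);
translate([756, 78, 0]) mirror([1, 0, 0]) rotate([0, atan2(340, 816), 0]) cube([38, 43, 884]);
translate([0, 609, 0]) rotate([0, atan2(340, 816), 0]) cube([38, 43, 884]);
translate([756, 609, 0]) mirror([1, 0, 0]) rotate([0, atan2(340, 816), 0]) cube([38, 43, 884]);


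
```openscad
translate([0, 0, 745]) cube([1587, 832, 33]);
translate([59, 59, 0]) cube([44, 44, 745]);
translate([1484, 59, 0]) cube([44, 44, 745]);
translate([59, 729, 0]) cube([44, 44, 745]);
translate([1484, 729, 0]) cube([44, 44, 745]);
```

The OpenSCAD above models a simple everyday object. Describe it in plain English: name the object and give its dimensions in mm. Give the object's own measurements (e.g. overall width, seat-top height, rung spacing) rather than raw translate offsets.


A table: top 1587 mm (x) × 832 mm (y), 33 mm thick, upper face at z = 778 mm, on four 44×44 mm square legs, each inset 59 mm from the nearest pair of top edges from z = 0 to the bottom of the top.


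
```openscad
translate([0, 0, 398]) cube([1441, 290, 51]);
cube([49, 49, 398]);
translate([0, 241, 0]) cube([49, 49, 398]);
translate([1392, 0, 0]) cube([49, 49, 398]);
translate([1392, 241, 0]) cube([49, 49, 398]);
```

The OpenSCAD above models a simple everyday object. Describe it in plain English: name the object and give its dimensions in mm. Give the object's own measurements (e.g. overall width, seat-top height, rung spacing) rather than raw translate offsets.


A long wooden bench with a 1441 mm (x) × 290 mm (y) seat, 51 mm thick, its top surface 449 mm above the floor. Four 49 mm square legs at the seat corners, flush with the edges, run from z = 0 to the seat underside.


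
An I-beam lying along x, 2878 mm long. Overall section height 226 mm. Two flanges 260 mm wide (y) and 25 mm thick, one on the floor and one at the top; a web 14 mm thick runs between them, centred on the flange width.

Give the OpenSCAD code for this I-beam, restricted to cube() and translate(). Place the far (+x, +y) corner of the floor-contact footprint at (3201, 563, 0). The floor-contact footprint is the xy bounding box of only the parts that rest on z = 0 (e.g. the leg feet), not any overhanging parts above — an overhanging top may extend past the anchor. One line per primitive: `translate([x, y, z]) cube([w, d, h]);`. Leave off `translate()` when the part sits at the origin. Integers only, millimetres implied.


translate([323, 303, 0]) cube([2878, 260, 25]);
translate([323, 426, 25]) cube([2878, 14, 176]);
translate([323, 303, 201]) cube([2878, 260, 25]);


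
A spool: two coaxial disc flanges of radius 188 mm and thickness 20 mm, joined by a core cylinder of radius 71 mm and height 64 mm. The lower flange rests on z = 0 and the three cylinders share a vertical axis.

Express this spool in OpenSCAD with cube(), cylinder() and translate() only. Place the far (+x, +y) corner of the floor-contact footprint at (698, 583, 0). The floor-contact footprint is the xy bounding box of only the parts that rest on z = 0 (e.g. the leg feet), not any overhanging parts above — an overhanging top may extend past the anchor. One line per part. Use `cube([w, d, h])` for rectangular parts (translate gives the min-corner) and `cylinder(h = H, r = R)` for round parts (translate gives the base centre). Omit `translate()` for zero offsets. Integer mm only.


translate([510, 395, 0]) cylinder(h = 20, r = 188);
translate([510, 395, 20]) cylinder(h = 64, r = 71);
translate([510, 395, 84]) cylinder(h = 20, r = 188);


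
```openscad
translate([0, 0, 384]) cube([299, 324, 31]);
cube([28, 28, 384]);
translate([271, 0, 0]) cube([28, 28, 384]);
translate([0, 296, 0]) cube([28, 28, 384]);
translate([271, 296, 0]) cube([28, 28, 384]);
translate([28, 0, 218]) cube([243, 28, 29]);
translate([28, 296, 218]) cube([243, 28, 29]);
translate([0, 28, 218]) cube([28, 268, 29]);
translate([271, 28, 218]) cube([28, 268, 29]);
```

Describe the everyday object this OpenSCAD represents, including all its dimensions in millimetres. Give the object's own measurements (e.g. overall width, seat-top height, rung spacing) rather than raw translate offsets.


A four-legged stool. The seat is a 299×324×31 mm slab whose top surface is at z = 415 mm; four square legs, each 28×28 mm in cross-section, run from the floor (z = 0) to the underside of the seat, each flush with a corner of the seat. Four stretchers, 28 mm wide and 29 mm tall, connect adjacent legs with their undersides at z = 218 mm, each running between the inner faces of the legs it joins and aligned with the legs' outer faces on the other axis.


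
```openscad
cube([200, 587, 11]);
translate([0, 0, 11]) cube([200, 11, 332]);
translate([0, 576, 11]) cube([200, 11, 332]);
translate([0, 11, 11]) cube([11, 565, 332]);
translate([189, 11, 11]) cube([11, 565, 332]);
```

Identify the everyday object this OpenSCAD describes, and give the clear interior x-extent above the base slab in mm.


An open box. The internal width is 178 mm.

A 200×587 base slab with four walls standing on it — an open box. The base is 200 mm wide and the walls are 11 mm thick, so the internal width is 200 − 2 × 11 = 178 mm.


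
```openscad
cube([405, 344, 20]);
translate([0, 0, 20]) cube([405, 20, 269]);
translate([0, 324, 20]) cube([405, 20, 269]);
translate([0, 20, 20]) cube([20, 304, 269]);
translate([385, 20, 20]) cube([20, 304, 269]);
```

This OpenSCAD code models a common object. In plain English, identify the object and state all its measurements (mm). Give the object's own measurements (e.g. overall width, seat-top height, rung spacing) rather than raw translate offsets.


An open-topped rectangular box: outside dimensions 405×344×289 mm, with a uniform wall and base thickness of 20 mm. The base is a full 405×344 slab on the floor; four walls sit on top of the base. The front and back walls (the −y and +y sides) span the full width; the two side walls fit between them.


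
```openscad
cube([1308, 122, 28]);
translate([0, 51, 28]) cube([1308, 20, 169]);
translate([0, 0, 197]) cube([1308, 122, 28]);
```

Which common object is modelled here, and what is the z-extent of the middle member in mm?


An I-beam. The web height is 169 mm.

Two wide flanges with a thin centred web — an I-beam. Overall 225 mm minus two 28 mm flanges gives a web of 225 − 2·28 = 169 mm.


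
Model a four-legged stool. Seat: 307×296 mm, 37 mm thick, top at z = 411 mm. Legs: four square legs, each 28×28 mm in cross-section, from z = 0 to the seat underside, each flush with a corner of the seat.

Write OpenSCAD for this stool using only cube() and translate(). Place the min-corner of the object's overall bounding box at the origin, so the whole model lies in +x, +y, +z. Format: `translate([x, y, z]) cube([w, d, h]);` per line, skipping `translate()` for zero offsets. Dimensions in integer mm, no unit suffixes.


translate([0, 0, 374]) cube([307, 296, 37]);
cube([28, 28, 374]);
translate([279, 0, 0]) cube([28, 28, 374]);
translate([0, 268, 0]) cube([28, 28, 374]);
translate([279, 268, 0]) cube([28, 28, 374]);


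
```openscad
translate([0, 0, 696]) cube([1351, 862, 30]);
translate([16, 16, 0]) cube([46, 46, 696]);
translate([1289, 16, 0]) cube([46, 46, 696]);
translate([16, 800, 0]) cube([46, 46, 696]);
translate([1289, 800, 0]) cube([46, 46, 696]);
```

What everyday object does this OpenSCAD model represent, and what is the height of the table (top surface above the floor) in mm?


A table. The table height is 726 mm.

A 1351×862×30 slab sits at z = 696 on four 46 mm square posts — a table. The top surface is at 696 + 30 = 726 mm.


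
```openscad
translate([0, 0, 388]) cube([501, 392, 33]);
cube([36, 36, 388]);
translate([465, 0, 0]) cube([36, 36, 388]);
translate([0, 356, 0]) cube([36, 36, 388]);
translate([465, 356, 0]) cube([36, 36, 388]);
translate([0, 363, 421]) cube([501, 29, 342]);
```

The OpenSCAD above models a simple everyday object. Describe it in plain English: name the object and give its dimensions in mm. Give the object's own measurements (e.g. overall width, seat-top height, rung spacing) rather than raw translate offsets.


A chair. The seat is a 501×392×33 mm slab with its top at z = 421 mm, on four 36×36 mm corner legs (flush with the seat edges, standing on z = 0). A flat backrest 29 mm thick, 342 mm tall, spans the full seat width and rises from the seat top along its +y edge, rear face flush with the rear of the seat.


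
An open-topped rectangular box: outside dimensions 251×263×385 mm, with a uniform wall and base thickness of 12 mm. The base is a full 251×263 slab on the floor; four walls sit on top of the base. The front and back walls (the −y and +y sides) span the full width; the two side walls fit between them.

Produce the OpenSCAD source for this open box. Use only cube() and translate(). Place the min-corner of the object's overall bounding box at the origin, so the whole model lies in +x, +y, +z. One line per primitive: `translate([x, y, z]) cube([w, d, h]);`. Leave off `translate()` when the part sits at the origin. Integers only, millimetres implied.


cube([251, 263, 12]);
translate([0, 0, 12]) cube([251, 12, 373]);
translate([0, 251, 12]) cube([251, 12, 373]);
translate([0, 12, 12]) cube([12, 239, 373]);
translate([239, 12, 12]) cube([12, 239, 373]);


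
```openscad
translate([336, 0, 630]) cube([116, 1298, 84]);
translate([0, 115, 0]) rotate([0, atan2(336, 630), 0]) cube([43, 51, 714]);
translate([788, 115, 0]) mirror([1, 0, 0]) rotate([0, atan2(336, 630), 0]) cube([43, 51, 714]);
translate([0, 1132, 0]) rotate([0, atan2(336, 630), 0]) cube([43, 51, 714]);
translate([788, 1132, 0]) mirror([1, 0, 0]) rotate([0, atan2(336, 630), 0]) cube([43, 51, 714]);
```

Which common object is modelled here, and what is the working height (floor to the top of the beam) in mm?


A sawhorse. The overall height is 714 mm.

A beam across two mirrored pairs of raked legs — a sawhorse. The beam's underside is at z = 630 (matching the legs' vertical rise in atan2(336, 630)) and the beam is 84 mm tall, so its top is at 630 + 84 = 714 mm. The raked legs top out at the beam's underside, so that is the highest point.


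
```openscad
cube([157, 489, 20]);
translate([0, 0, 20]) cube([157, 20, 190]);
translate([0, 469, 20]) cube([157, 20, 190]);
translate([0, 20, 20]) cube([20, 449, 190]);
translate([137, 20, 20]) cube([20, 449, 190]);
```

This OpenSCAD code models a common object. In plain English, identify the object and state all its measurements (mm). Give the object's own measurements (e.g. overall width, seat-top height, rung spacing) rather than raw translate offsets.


An open-topped rectangular box: outside dimensions 157×489×210 mm, with a uniform wall and base thickness of 20 mm. The base is a full 157×489 slab on the floor; four walls sit on top of the base. The front and back walls (the −y and +y sides) span the full width; the two side walls fit between them.


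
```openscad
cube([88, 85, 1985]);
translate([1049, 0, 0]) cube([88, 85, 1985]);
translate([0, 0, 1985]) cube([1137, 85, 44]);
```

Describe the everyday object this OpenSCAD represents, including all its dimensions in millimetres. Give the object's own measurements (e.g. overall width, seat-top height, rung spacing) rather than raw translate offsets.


A door frame. The clear opening is 961 mm wide and 1985 mm high. Two 88 mm wide jambs, 85 mm deep, stand either side of the opening from the floor to the top of the opening. A 44 mm thick head sits across the top of both jambs, spanning the full outside width of the frame.


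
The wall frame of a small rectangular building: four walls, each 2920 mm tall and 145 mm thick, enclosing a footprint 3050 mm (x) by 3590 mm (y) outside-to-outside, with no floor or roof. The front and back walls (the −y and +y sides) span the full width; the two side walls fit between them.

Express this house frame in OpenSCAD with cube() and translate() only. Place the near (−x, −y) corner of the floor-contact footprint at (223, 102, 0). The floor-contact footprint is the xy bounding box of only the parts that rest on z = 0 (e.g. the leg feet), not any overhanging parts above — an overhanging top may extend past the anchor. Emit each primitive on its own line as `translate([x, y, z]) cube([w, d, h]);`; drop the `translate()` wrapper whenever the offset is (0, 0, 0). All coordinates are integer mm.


translate([223, 102, 0]) cube([3050, 145, 2920]);
translate([223, 3547, 0]) cube([3050, 145, 2920]);
translate([223, 247, 0]) cube([145, 3300, 2920]);
translate([3128, 247, 0]) cube([145, 3300, 2920]);


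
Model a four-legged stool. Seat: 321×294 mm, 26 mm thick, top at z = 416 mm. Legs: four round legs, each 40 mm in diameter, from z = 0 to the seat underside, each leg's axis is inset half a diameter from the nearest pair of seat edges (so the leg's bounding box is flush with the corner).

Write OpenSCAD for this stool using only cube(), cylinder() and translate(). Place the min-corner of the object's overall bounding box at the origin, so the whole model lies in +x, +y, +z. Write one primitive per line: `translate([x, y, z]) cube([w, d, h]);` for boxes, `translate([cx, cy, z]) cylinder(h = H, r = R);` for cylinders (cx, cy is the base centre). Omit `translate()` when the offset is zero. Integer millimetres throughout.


translate([0, 0, 390]) cube([321, 294, 26]);
translate([20, 20, 0]) cylinder(h = 390, r = 20);
translate([301, 20, 0]) cylinder(h = 390, r = 20);
translate([20, 274, 0]) cylinder(h = 390, r = 20);
translate([301, 274, 0]) cylinder(h = 390, r = 20);
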